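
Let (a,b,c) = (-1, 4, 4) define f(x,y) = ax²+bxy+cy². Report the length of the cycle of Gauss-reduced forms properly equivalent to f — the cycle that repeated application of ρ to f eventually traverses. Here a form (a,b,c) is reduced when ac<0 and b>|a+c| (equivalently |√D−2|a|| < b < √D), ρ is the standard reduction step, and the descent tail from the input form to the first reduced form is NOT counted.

D = 32, ⌊√D⌋ = 5
river: ρ → (4,4,-1)
river: ρ → (-1,4,4)
ρ-cycle length = 2 (tail of 0 descent steps not counted)

2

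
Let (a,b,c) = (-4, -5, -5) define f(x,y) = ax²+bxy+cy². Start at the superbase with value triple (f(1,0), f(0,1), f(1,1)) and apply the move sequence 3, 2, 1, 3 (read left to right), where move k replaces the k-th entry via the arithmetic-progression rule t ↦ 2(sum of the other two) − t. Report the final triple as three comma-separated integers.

start (-4,-5,-14) = (f(1,0),f(0,1),f(1,1))
replace slot 3: 2·((-4)+(-5)) − (-14) = -4 → (-4,-5,-4)
replace slot 2: 2·((-4)+(-4)) − (-5) = -11 → (-4,-11,-4)
replace slot 1: 2·((-11)+(-4)) − (-4) = -26 → (-26,-11,-4)
replace slot 3: 2·((-26)+(-11)) − (-4) = -70 → (-26,-11,-70)

-26,-11,-70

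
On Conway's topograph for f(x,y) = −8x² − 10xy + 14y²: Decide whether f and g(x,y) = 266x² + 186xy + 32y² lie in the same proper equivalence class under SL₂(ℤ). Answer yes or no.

D₁ = 548, D₂ = 548
river cycle of f (length 14): (14, 10, -8), (-8, 22, 2), (2, 22, -8), (-8, 10, 14), (14, 18, -4), (-4, 22, 4), (4, 18, -14), (-14, 10, 8), (8, 22, -2), (-2, 22, 8), … (4 more)
river cycle of g (length 14): (-4, 18, 14), (14, 10, -8), (-8, 22, 2), (2, 22, -8), (-8, 10, 14), (14, 18, -4), (-4, 22, 4), (4, 18, -14), (-14, 10, 8), (8, 22, -2), … (4 more)
cycles coincide ⇒ equivalent

yes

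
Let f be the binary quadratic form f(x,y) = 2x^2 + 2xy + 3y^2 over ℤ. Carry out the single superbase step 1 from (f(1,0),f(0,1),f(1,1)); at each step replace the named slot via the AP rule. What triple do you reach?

start (2,3,7) = (f(1,0),f(0,1),f(1,1))
replace slot 1: 2·(3+7) − 2 = 18 → (18,3,7)

18,3,7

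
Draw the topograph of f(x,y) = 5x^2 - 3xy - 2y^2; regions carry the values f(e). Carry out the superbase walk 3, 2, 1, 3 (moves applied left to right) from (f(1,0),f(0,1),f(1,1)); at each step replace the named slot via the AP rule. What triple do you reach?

start (5,-2,0) = (f(1,0),f(0,1),f(1,1))
replace slot 3: 2·(5+(-2)) − 0 = 6 → (5,-2,6)
replace slot 2: 2·(5+6) − (-2) = 24 → (5,24,6)
replace slot 1: 2·(24+6) − 5 = 55 → (55,24,6)
replace slot 3: 2·(55+24) − 6 = 152 → (55,24,152)

55,24,152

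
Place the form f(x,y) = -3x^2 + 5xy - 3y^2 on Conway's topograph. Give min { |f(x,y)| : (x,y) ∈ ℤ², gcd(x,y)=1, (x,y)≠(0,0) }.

translate: b→1 (≡-5 mod 6), so (3,-5,3)→(3,1,1)
flip: (3,1,1)→(1,-1,3)
translate: b→1 (≡-1 mod 2), so (1,-1,3)→(1,1,3)
reduced (well bottom): (1,1,3) with a≤c, −a<b≤a
well minimum |f| = |-1| = 1 (negative-definite)

1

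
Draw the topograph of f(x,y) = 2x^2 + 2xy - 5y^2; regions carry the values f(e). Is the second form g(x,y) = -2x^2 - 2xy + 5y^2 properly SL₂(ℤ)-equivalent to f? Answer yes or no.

D₁ = 44, D₂ = 44
river cycle of f (length 2): (2, 6, -1), (-1, 6, 2)
river cycle of g (length 2): (-2, 6, 1), (1, 6, -2)
cycles differ ⇒ inequivalent

no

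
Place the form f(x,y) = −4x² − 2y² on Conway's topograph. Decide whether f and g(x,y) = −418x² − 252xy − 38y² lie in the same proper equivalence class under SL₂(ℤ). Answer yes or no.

D₁ = -32, D₂ = -32
f is negative-definite; reduce −f:
−f: flip: (4,0,2)→(2,0,4)
−f: reduced (well bottom): (2,0,4) with a≤c, −a<b≤a
flip sign back: reduced form of f is (-2,0,-4)
g is negative-definite; reduce −g:
−g: flip: (418,252,38)→(38,-252,418)
−g: translate: b→-24 (≡-252 mod 76), so (38,-252,418)→(38,-24,4)
−g: flip: (38,-24,4)→(4,24,38)
−g: translate: b→0 (≡24 mod 8), so (4,24,38)→(4,0,2)
−g: flip: (4,0,2)→(2,0,4)
−g: reduced (well bottom): (2,0,4) with a≤c, −a<b≤a
flip sign back: reduced form of g is (-2,0,-4)
reduced forms (-2, 0, -4) vs (-2, 0, -4) ⇒ equivalent

yes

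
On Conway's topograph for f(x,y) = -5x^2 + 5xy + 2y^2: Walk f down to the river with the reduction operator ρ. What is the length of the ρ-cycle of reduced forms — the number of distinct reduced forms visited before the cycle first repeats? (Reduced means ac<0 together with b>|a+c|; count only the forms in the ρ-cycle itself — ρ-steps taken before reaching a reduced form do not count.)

D = 65, ⌊√D⌋ = 8
river: ρ → (2,7,-2)
river: ρ → (-2,5,5)
river: ρ → (5,5,-2)
river: ρ → (-2,7,2)
river: ρ → (2,5,-5)
river: ρ → (-5,5,2)
ρ-cycle length = 6 (tail of 0 descent steps not counted)

6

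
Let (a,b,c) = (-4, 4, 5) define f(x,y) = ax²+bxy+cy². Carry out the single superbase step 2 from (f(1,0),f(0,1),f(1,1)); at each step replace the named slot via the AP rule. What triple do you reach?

start (-4,5,5) = (f(1,0),f(0,1),f(1,1))
replace slot 2: 2·((-4)+5) − 5 = -3 → (-4,-3,5)

-4,-3,5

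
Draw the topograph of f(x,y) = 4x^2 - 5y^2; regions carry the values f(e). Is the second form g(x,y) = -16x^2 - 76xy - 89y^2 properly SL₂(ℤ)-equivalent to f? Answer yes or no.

D₁ = 80, D₂ = 80
river cycle of f (length 2): (4, 8, -1), (-1, 8, 4)
river cycle of g (length 2): (-1, 8, 4), (4, 8, -1)
cycles coincide ⇒ equivalent

yes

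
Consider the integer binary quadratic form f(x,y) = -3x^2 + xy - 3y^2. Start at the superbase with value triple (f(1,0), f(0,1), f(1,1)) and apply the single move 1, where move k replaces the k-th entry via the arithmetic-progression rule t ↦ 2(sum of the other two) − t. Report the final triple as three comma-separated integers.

start (-3,-3,-5) = (f(1,0),f(0,1),f(1,1))
replace slot 1: 2·((-3)+(-5)) − (-3) = -13 → (-13,-3,-5)

-13,-3,-5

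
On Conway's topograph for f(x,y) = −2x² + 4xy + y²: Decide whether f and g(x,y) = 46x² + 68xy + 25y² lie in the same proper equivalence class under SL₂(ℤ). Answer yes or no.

D₁ = 24, D₂ = 24
river cycle of f (length 2): (1, 4, -2), (-2, 4, 1)
river cycle of g (length 2): (-2, 4, 1), (1, 4, -2)
cycles coincide ⇒ equivalent

yes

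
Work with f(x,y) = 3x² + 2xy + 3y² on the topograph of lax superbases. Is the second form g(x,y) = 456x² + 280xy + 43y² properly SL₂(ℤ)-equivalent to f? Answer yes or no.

D₁ = -32, D₂ = -32
f: reduced (well bottom): (3,2,3) with a≤c, −a<b≤a
g: flip: (456,280,43)→(43,-280,456)
g: translate: b→-22 (≡-280 mod 86), so (43,-280,456)→(43,-22,3)
g: flip: (43,-22,3)→(3,22,43)
g: translate: b→-2 (≡22 mod 6), so (3,22,43)→(3,-2,3)
g: flip: (3,-2,3)→(3,2,3)
g: reduced (well bottom): (3,2,3) with a≤c, −a<b≤a
reduced forms (3, 2, 3) vs (3, 2, 3) ⇒ equivalent

yes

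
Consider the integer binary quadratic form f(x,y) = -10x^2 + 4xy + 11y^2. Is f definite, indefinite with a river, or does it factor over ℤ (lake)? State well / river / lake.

D = b²−4ac = 4² − 4·(-10)·11 = 456
D > 0 non-square ⇒ indefinite ⇒ periodic river

river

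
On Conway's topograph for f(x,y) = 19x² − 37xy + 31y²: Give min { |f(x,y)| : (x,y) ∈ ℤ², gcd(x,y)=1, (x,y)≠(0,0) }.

translate: b→1 (≡-37 mod 38), so (19,-37,31)→(19,1,13)
flip: (19,1,13)→(13,-1,19)
reduced (well bottom): (13,-1,19) with a≤c, −a<b≤a
well minimum = a = 13

13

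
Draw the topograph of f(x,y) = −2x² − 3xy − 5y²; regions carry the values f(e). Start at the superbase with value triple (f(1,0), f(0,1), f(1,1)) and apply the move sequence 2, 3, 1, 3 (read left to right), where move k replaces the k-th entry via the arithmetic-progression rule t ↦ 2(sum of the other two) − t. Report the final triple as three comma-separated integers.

start (-2,-5,-10) = (f(1,0),f(0,1),f(1,1))
replace slot 2: 2·((-2)+(-10)) − (-5) = -19 → (-2,-19,-10)
replace slot 3: 2·((-2)+(-19)) − (-10) = -32 → (-2,-19,-32)
replace slot 1: 2·((-19)+(-32)) − (-2) = -100 → (-100,-19,-32)
replace slot 3: 2·((-100)+(-19)) − (-32) = -206 → (-100,-19,-206)

-100,-19,-206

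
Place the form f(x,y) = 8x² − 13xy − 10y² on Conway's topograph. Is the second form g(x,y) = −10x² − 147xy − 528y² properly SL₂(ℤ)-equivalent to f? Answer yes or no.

D₁ = 489, D₂ = 489
river cycle of f (length 22): (-10, 13, 8), (8, 19, -4), (-4, 21, 3), (3, 21, -4), (-4, 19, 8), (8, 13, -10), (-10, 7, 11), (11, 15, -6), (-6, 21, 2), (2, 19, -16), … (12 more)
river cycle of g (length 22): (-10, 13, 8), (8, 19, -4), (-4, 21, 3), (3, 21, -4), (-4, 19, 8), (8, 13, -10), (-10, 7, 11), (11, 15, -6), (-6, 21, 2), (2, 19, -16), … (12 more)
cycles coincide ⇒ equivalent

yes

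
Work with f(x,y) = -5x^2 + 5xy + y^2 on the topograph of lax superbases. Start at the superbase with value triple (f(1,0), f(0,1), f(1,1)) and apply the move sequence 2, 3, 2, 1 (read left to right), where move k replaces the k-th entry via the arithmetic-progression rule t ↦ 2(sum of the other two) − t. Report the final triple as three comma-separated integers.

start (-5,1,1) = (f(1,0),f(0,1),f(1,1))
replace slot 2: 2·((-5)+1) − 1 = -9 → (-5,-9,1)
replace slot 3: 2·((-5)+(-9)) − 1 = -29 → (-5,-9,-29)
replace slot 2: 2·((-5)+(-29)) − (-9) = -59 → (-5,-59,-29)
replace slot 1: 2·((-59)+(-29)) − (-5) = -171 → (-171,-59,-29)

-171,-59,-29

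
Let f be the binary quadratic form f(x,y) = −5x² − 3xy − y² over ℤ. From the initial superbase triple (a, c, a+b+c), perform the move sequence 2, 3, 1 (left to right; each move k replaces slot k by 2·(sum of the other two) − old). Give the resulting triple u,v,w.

start (-5,-1,-9) = (f(1,0),f(0,1),f(1,1))
replace slot 2: 2·((-5)+(-9)) − (-1) = -27 → (-5,-27,-9)
replace slot 3: 2·((-5)+(-27)) − (-9) = -55 → (-5,-27,-55)
replace slot 1: 2·((-27)+(-55)) − (-5) = -159 → (-159,-27,-55)

-159,-27,-55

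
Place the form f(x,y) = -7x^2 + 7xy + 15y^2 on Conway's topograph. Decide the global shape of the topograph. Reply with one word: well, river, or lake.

D = b²−4ac = 7² − 4·(-7)·15 = 469
D > 0 non-square ⇒ indefinite ⇒ periodic river

river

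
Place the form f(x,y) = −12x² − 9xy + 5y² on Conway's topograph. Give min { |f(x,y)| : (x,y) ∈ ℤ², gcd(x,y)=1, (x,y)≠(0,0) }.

descent: ρ → (5,9,-12)  [lands on river]
river: ρ → (-12,15,2)
river: ρ → (2,17,-4)
river: ρ → (-4,15,6)
river: ρ → (6,9,-10)
river: ρ → (-10,11,5)
closes: descent 1, river 6
min |a| on river = 2

2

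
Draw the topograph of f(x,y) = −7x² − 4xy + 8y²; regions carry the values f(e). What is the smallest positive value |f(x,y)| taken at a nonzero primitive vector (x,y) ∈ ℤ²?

descent: ρ → (8,4,-7)  [lands on river]
river: ρ → (-7,10,5)
river: ρ → (5,10,-7)
river: ρ → (-7,4,8)
river: ρ → (8,12,-3)
river: ρ → (-3,12,8)
closes: descent 1, river 6
min |a| on river = 3

3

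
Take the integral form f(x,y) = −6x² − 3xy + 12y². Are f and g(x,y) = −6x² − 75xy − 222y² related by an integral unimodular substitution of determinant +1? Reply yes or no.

D₁ = 297, D₂ = 297
river cycle of f (length 4): (-6, 9, 9), (9, 9, -6), (-6, 15, 3), (3, 15, -6)
river cycle of g (length 4): (-6, 9, 9), (9, 9, -6), (-6, 15, 3), (3, 15, -6)
cycles coincide ⇒ equivalent

yes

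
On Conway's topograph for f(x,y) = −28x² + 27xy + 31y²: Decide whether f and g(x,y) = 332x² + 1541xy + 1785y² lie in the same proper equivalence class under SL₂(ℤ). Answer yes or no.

D₁ = 4201, D₂ = 4201
river cycle of f (length 210): (31, 35, -24), (-24, 61, 5), (5, 59, -36), (-36, 13, 28), (28, 43, -21), (-21, 41, 30), (30, 19, -32), (-32, 45, 17), (17, 57, -14), (-14, 55, 21), … (200 more)
river cycle of g (length 210): (31, 35, -24), (-24, 61, 5), (5, 59, -36), (-36, 13, 28), (28, 43, -21), (-21, 41, 30), (30, 19, -32), (-32, 45, 17), (17, 57, -14), (-14, 55, 21), … (200 more)
cycles coincide ⇒ equivalent

yes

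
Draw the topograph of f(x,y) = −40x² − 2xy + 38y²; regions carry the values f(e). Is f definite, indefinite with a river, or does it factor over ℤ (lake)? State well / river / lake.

D = b²−4ac = (-2)² − 4·(-40)·38 = 6084
D = 78² is a perfect square ⇒ form factors over ℤ ⇒ lakes

lake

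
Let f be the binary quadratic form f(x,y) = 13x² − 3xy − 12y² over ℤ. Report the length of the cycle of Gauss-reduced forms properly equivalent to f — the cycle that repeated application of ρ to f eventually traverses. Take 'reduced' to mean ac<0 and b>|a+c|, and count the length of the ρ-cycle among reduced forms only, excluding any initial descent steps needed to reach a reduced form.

D = 633, ⌊√D⌋ = 25
descent: ρ → (-12,3,13)  [lands on river]
river: ρ → (13,23,-2)
river: ρ → (-2,25,1)
river: ρ → (1,25,-2)
river: ρ → (-2,23,13)
river: ρ → (13,3,-12)
river: ρ → (-12,21,4)
river: ρ → (4,19,-17)
river: ρ → (-17,15,6)
river: ρ → (6,21,-8)
river: ρ → (-8,11,16)
river: ρ → (16,21,-3)
river: ρ → (-3,21,16)
river: ρ → (16,11,-8)
river: ρ → (-8,21,6)
river: ρ → (6,15,-17)
river: ρ → (-17,19,4)
river: ρ → (4,21,-12)
ρ-cycle length = 18 (tail of 1 descent step not counted)

18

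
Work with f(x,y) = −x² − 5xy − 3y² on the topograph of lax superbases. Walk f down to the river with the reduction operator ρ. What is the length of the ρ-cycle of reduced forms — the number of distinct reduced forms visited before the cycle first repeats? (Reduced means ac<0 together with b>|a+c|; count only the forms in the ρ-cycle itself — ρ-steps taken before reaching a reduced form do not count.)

D = 13, ⌊√D⌋ = 3
descent: ρ → (-3,-1,1)
descent: ρ → (1,3,-1)  [lands on river]
river: ρ → (-1,3,1)
ρ-cycle length = 2 (tail of 2 descent steps not counted)

2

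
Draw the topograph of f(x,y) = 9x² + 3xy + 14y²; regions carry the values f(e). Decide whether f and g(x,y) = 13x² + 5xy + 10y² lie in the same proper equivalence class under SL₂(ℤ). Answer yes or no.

D₁ = -495, D₂ = -495
f: reduced (well bottom): (9,3,14) with a≤c, −a<b≤a
g: flip: (13,5,10)→(10,-5,13)
g: reduced (well bottom): (10,-5,13) with a≤c, −a<b≤a
reduced forms (9, 3, 14) vs (10, -5, 13) ⇒ inequivalent

no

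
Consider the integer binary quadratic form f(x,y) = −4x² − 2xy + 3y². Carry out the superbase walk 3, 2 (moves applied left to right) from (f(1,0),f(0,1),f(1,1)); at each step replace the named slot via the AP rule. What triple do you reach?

start (-4,3,-3) = (f(1,0),f(0,1),f(1,1))
replace slot 3: 2·((-4)+3) − (-3) = 1 → (-4,3,1)
replace slot 2: 2·((-4)+1) − 3 = -9 → (-4,-9,1)

-4,-9,1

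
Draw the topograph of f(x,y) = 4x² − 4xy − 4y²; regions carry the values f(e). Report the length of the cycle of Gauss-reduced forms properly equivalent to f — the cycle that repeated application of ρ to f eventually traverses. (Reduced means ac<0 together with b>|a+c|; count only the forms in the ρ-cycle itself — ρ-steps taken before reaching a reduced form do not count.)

D = 80, ⌊√D⌋ = 8
descent: ρ → (-4,4,4)  [lands on river]
river: ρ → (4,4,-4)
ρ-cycle length = 2 (tail of 1 descent step not counted)

2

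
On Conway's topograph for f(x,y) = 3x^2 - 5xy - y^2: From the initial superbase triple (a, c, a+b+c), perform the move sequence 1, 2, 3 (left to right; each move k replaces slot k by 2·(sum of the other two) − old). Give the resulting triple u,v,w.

start (3,-1,-3) = (f(1,0),f(0,1),f(1,1))
replace slot 1: 2·((-1)+(-3)) − 3 = -11 → (-11,-1,-3)
replace slot 2: 2·((-11)+(-3)) − (-1) = -27 → (-11,-27,-3)
replace slot 3: 2·((-11)+(-27)) − (-3) = -73 → (-11,-27,-73)

-11,-27,-73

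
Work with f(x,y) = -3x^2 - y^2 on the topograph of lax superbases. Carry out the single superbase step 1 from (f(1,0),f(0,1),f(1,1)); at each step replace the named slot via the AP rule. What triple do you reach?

start (-3,-1,-4) = (f(1,0),f(0,1),f(1,1))
replace slot 1: 2·((-1)+(-4)) − (-3) = -7 → (-7,-1,-4)

-7,-1,-4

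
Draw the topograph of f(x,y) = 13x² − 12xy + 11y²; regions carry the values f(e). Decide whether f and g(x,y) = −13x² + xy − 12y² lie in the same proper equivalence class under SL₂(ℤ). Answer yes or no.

D₁ = -428, D₂ = -623
discriminants differ ⇒ not SL₂(ℤ)-equivalent

no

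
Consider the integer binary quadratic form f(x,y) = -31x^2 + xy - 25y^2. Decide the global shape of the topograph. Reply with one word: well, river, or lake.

D = b²−4ac = 1² − 4·(-31)·(-25) = -3099
D < 0 ⇒ definite ⇒ every region one sign ⇒ single well

well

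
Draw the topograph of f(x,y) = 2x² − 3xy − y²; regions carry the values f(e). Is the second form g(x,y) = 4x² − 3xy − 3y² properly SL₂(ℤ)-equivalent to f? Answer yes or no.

D₁ = 17, D₂ = 57
discriminants differ ⇒ not SL₂(ℤ)-equivalent

no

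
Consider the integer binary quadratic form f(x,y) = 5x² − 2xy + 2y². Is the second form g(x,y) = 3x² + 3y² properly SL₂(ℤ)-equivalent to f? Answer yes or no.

D₁ = -36, D₂ = -36
f: flip: (5,-2,2)→(2,2,5)
f: reduced (well bottom): (2,2,5) with a≤c, −a<b≤a
g: reduced (well bottom): (3,0,3) with a≤c, −a<b≤a
reduced forms (2, 2, 5) vs (3, 0, 3) ⇒ inequivalent

no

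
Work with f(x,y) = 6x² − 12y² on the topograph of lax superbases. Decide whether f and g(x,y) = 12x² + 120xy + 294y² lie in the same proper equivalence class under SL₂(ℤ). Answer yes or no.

D₁ = 288, D₂ = 288
river cycle of f (length 2): (6, 12, -6), (-6, 12, 6)
river cycle of g (length 2): (-6, 12, 6), (6, 12, -6)
cycles coincide ⇒ equivalent

yes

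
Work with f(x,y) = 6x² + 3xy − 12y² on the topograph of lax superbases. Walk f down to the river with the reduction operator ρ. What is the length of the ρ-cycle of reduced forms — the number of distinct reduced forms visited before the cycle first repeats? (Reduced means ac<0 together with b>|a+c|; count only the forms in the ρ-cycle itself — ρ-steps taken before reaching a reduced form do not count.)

D = 297, ⌊√D⌋ = 17
descent: ρ → (-12,-3,6)
descent: ρ → (6,15,-3)  [lands on river]
river: ρ → (-3,15,6)
river: ρ → (6,9,-9)
river: ρ → (-9,9,6)
ρ-cycle length = 4 (tail of 2 descent steps not counted)

4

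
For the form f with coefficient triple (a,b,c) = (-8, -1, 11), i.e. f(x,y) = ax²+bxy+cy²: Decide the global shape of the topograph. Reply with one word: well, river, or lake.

D = b²−4ac = (-1)² − 4·(-8)·11 = 353
D > 0 non-square ⇒ indefinite ⇒ periodic river

river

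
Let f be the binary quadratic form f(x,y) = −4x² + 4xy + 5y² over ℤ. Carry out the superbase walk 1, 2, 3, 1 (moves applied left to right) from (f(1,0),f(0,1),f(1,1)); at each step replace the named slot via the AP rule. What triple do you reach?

start (-4,5,5) = (f(1,0),f(0,1),f(1,1))
replace slot 1: 2·(5+5) − (-4) = 24 → (24,5,5)
replace slot 2: 2·(24+5) − 5 = 53 → (24,53,5)
replace slot 3: 2·(24+53) − 5 = 149 → (24,53,149)
replace slot 1: 2·(53+149) − 24 = 380 → (380,53,149)

380,53,149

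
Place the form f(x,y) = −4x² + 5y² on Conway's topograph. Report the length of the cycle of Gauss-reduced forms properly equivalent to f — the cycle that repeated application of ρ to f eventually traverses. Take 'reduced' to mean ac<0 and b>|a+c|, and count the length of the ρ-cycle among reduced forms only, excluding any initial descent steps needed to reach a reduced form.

D = 80, ⌊√D⌋ = 8
descent: ρ → (5,0,-4)
descent: ρ → (-4,8,1)  [lands on river]
river: ρ → (1,8,-4)
ρ-cycle length = 2 (tail of 2 descent steps not counted)

2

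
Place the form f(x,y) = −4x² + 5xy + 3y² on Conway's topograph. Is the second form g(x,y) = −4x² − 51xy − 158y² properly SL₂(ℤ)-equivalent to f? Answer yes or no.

D₁ = 73, D₂ = 73
river cycle of f (length 18): (3, 7, -2), (-2, 5, 6), (6, 7, -1), (-1, 7, 6), (6, 5, -2), (-2, 7, 3), (3, 5, -4), (-4, 3, 4), (4, 5, -3), (-3, 7, 2), … (8 more)
river cycle of g (length 18): (-4, 5, 3), (3, 7, -2), (-2, 5, 6), (6, 7, -1), (-1, 7, 6), (6, 5, -2), (-2, 7, 3), (3, 5, -4), (-4, 3, 4), (4, 5, -3), … (8 more)
cycles coincide ⇒ equivalent

yes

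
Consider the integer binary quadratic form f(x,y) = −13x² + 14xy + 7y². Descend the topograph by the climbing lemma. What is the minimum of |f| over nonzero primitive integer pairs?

river: ρ → (7,14,-13)
river: ρ → (-13,12,8)
river: ρ → (8,20,-5)
river: ρ → (-5,20,8)
river: ρ → (8,12,-13)
river: ρ → (-13,14,7)
closes: descent 0, river 6
min |a| on river = 5

5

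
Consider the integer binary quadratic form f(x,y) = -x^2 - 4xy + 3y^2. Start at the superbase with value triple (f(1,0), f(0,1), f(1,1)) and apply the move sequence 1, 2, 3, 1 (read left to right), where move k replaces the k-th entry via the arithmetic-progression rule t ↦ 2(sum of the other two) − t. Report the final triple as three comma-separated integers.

start (-1,3,-2) = (f(1,0),f(0,1),f(1,1))
replace slot 1: 2·(3+(-2)) − (-1) = 3 → (3,3,-2)
replace slot 2: 2·(3+(-2)) − 3 = -1 → (3,-1,-2)
replace slot 3: 2·(3+(-1)) − (-2) = 6 → (3,-1,6)
replace slot 1: 2·((-1)+6) − 3 = 7 → (7,-1,6)

7,-1,6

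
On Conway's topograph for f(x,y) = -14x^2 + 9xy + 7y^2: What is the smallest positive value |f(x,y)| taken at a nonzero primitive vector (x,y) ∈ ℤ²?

river: ρ → (7,19,-4)
river: ρ → (-4,21,2)
river: ρ → (2,19,-14)
river: ρ → (-14,9,7)
closes: descent 0, river 4
min |a| on river = 2

2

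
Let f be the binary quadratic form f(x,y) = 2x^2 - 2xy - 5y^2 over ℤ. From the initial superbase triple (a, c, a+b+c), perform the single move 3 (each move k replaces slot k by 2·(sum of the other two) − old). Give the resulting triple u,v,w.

start (2,-5,-5) = (f(1,0),f(0,1),f(1,1))
replace slot 3: 2·(2+(-5)) − (-5) = -1 → (2,-5,-1)

2,-5,-1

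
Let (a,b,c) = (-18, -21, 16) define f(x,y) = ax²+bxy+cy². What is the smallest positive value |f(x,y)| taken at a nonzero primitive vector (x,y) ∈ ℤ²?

descent: ρ → (16,21,-18)  [lands on river]
river: ρ → (-18,15,19)
river: ρ → (19,23,-14)
river: ρ → (-14,33,9)
river: ρ → (9,39,-2)
river: ρ → (-2,37,28)
river: ρ → (28,19,-11)
river: ρ → (-11,25,22)
river: ρ → (22,19,-14)
river: ρ → (-14,37,4)
river: ρ → (4,35,-23)
river: ρ → (-23,11,16)
closes: descent 1, river 12
min |a| on river = 2

2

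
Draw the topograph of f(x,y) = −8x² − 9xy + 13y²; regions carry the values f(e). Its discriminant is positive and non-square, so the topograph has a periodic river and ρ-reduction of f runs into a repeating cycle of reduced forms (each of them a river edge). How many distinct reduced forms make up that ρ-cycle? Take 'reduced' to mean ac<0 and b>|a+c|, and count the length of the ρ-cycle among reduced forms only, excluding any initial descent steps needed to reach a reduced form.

D = 497, ⌊√D⌋ = 22
descent: ρ → (13,9,-8)  [lands on river]
river: ρ → (-8,7,14)
river: ρ → (14,21,-1)
river: ρ → (-1,21,14)
river: ρ → (14,7,-8)
river: ρ → (-8,9,13)
river: ρ → (13,17,-4)
river: ρ → (-4,15,17)
river: ρ → (17,19,-2)
river: ρ → (-2,21,7)
river: ρ → (7,21,-2)
river: ρ → (-2,19,17)
river: ρ → (17,15,-4)
river: ρ → (-4,17,13)
ρ-cycle length = 14 (tail of 1 descent step not counted)

14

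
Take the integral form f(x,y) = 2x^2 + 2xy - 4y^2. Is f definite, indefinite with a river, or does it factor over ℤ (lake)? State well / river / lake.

D = b²−4ac = 2² − 4·2·(-4) = 36
D = 6² is a perfect square ⇒ form factors over ℤ ⇒ lakes

lake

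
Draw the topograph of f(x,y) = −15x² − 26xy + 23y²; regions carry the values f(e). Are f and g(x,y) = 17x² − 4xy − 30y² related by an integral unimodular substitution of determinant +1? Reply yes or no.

D₁ = 2056, D₂ = 2056
river cycle of f (length 12): (23, 26, -15), (-15, 34, 15), (15, 26, -23), (-23, 20, 18), (18, 16, -25), (-25, 34, 9), (9, 38, -17), (-17, 30, 17), (17, 38, -9), (-9, 34, 25), … (2 more)
river cycle of g (length 12): (17, 30, -17), (-17, 38, 9), (9, 34, -25), (-25, 16, 18), (18, 20, -23), (-23, 26, 15), (15, 34, -15), (-15, 26, 23), (23, 20, -18), (-18, 16, 25), … (2 more)
cycles differ ⇒ inequivalent

no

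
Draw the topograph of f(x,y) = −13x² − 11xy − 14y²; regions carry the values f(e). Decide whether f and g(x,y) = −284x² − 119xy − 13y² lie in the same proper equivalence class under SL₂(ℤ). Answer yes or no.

D₁ = -607, D₂ = -607
f is negative-definite; reduce −f:
−f: reduced (well bottom): (13,11,14) with a≤c, −a<b≤a
flip sign back: reduced form of f is (-13,-11,-14)
g is negative-definite; reduce −g:
−g: flip: (284,119,13)→(13,-119,284)
−g: translate: b→11 (≡-119 mod 26), so (13,-119,284)→(13,11,14)
−g: reduced (well bottom): (13,11,14) with a≤c, −a<b≤a
flip sign back: reduced form of g is (-13,-11,-14)
reduced forms (-13, -11, -14) vs (-13, -11, -14) ⇒ equivalent

yes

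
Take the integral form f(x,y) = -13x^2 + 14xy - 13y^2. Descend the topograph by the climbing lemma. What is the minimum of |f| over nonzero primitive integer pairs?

translate: b→12 (≡-14 mod 26), so (13,-14,13)→(13,12,12)
flip: (13,12,12)→(12,-12,13)
translate: b→12 (≡-12 mod 24), so (12,-12,13)→(12,12,13)
reduced (well bottom): (12,12,13) with a≤c, −a<b≤a
well minimum |f| = |-12| = 12 (negative-definite)

12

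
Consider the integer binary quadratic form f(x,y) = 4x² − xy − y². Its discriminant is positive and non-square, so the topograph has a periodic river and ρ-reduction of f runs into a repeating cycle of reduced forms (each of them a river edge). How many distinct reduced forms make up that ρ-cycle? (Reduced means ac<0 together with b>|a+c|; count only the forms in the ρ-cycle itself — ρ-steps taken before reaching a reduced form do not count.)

D = 17, ⌊√D⌋ = 4
descent: ρ → (-1,3,2)  [lands on river]
river: ρ → (2,1,-2)
river: ρ → (-2,3,1)
river: ρ → (1,3,-2)
river: ρ → (-2,1,2)
river: ρ → (2,3,-1)
ρ-cycle length = 6 (tail of 1 descent step not counted)

6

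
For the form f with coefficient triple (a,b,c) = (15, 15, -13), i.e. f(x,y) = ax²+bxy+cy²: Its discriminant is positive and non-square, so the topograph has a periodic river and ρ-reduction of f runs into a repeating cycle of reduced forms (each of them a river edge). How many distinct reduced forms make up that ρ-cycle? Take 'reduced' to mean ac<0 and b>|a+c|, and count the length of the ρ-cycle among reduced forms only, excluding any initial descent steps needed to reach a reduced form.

D = 1005, ⌊√D⌋ = 31
river: ρ → (-13,11,17)
river: ρ → (17,23,-7)
river: ρ → (-7,19,23)
river: ρ → (23,27,-3)
river: ρ → (-3,27,23)
river: ρ → (23,19,-7)
river: ρ → (-7,23,17)
river: ρ → (17,11,-13)
river: ρ → (-13,15,15)
river: ρ → (15,15,-13)
ρ-cycle length = 10 (tail of 0 descent steps not counted)

10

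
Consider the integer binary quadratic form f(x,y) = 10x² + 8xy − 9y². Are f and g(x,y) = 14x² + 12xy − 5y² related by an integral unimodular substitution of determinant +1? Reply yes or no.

D₁ = 424, D₂ = 424
river cycle of f (length 18): (-9, 10, 9), (9, 8, -10), (-10, 12, 7), (7, 16, -6), (-6, 20, 1), (1, 20, -6), (-6, 16, 7), (7, 12, -10), (-10, 8, 9), (9, 10, -9), … (8 more)
river cycle of g (length 14): (-5, 18, 5), (5, 12, -14), (-14, 16, 3), (3, 20, -2), (-2, 20, 3), (3, 16, -14), (-14, 12, 5), (5, 18, -5), (-5, 12, 14), (14, 16, -3), … (4 more)
cycles differ ⇒ inequivalent

no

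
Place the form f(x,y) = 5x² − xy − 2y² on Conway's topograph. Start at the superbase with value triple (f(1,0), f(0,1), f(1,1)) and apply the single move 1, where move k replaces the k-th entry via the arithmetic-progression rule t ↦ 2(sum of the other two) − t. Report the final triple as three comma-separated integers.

start (5,-2,2) = (f(1,0),f(0,1),f(1,1))
replace slot 1: 2·((-2)+2) − 5 = -5 → (-5,-2,2)

-5,-2,2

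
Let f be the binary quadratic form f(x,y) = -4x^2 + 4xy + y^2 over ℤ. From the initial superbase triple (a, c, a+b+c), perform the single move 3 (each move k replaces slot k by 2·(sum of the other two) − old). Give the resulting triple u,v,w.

start (-4,1,1) = (f(1,0),f(0,1),f(1,1))
replace slot 3: 2·((-4)+1) − 1 = -7 → (-4,1,-7)

-4,1,-7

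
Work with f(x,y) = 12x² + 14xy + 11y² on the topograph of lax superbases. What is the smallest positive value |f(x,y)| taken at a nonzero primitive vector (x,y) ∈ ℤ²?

translate: b→-10 (≡14 mod 24), so (12,14,11)→(12,-10,9)
flip: (12,-10,9)→(9,10,12)
translate: b→-8 (≡10 mod 18), so (9,10,12)→(9,-8,11)
reduced (well bottom): (9,-8,11) with a≤c, −a<b≤a
well minimum = a = 9

9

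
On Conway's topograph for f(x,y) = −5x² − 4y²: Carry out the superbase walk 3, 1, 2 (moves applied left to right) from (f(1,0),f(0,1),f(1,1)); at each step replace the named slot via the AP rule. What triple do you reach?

start (-5,-4,-9) = (f(1,0),f(0,1),f(1,1))
replace slot 3: 2·((-5)+(-4)) − (-9) = -9 → (-5,-4,-9)
replace slot 1: 2·((-4)+(-9)) − (-5) = -21 → (-21,-4,-9)
replace slot 2: 2·((-21)+(-9)) − (-4) = -56 → (-21,-56,-9)

-21,-56,-9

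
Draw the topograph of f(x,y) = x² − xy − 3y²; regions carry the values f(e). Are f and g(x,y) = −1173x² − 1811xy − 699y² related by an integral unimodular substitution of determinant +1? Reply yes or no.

D₁ = 13, D₂ = 13
river cycle of f (length 2): (1, 3, -1), (-1, 3, 1)
river cycle of g (length 2): (-1, 3, 1), (1, 3, -1)
cycles coincide ⇒ equivalent

yes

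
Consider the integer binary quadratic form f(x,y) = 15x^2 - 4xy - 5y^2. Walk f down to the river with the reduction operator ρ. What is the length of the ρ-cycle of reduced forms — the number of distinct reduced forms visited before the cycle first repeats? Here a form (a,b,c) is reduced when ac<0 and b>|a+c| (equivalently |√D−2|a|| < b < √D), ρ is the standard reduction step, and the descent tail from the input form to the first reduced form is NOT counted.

D = 316, ⌊√D⌋ = 17
descent: ρ → (-5,14,6)  [lands on river]
river: ρ → (6,10,-9)
river: ρ → (-9,8,7)
river: ρ → (7,6,-10)
river: ρ → (-10,14,3)
river: ρ → (3,16,-5)
ρ-cycle length = 6 (tail of 1 descent step not counted)

6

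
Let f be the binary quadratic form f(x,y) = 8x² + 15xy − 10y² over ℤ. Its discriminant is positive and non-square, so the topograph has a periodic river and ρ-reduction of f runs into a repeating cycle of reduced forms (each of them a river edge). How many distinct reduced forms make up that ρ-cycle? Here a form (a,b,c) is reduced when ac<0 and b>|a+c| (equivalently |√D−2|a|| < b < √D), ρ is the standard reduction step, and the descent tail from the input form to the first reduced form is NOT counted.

D = 545, ⌊√D⌋ = 23
river: ρ → (-10,5,13)
river: ρ → (13,21,-2)
river: ρ → (-2,23,2)
river: ρ → (2,21,-13)
river: ρ → (-13,5,10)
river: ρ → (10,15,-8)
river: ρ → (-8,17,8)
river: ρ → (8,15,-10)
ρ-cycle length = 8 (tail of 0 descent steps not counted)

8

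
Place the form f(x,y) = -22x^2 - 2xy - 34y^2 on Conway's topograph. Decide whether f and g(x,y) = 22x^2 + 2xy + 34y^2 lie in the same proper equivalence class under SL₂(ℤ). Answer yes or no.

D₁ = -2988, D₂ = -2988
f is negative-definite; reduce −f:
−f: reduced (well bottom): (22,2,34) with a≤c, −a<b≤a
flip sign back: reduced form of f is (-22,-2,-34)
g: reduced (well bottom): (22,2,34) with a≤c, −a<b≤a
reduced forms (-22, -2, -34) vs (22, 2, 34) ⇒ inequivalent

no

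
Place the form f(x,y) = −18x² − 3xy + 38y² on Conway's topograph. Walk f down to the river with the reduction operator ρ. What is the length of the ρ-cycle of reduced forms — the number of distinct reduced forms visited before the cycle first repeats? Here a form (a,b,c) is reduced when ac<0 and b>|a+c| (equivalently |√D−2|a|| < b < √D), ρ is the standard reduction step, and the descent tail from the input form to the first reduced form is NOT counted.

D = 2745, ⌊√D⌋ = 52
descent: ρ → (38,3,-18)
descent: ρ → (-18,33,23)  [lands on river]
river: ρ → (23,13,-28)
river: ρ → (-28,43,8)
river: ρ → (8,37,-43)
river: ρ → (-43,49,2)
river: ρ → (2,51,-18)
river: ρ → (-18,21,32)
river: ρ → (32,43,-7)
river: ρ → (-7,41,38)
river: ρ → (38,35,-10)
river: ρ → (-10,45,18)
river: ρ → (18,27,-28)
river: ρ → (-28,29,17)
river: ρ → (17,39,-18)
ρ-cycle length = 14 (tail of 2 descent steps not counted)

14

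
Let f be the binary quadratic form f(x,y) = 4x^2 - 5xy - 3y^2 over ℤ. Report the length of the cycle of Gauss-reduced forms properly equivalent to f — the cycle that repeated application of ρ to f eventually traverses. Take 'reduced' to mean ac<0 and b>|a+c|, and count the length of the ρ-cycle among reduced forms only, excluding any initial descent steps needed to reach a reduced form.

D = 73, ⌊√D⌋ = 8
descent: ρ → (-3,5,4)  [lands on river]
river: ρ → (4,3,-4)
river: ρ → (-4,5,3)
river: ρ → (3,7,-2)
river: ρ → (-2,5,6)
river: ρ → (6,7,-1)
river: ρ → (-1,7,6)
river: ρ → (6,5,-2)
river: ρ → (-2,7,3)
river: ρ → (3,5,-4)
river: ρ → (-4,3,4)
river: ρ → (4,5,-3)
river: ρ → (-3,7,2)
river: ρ → (2,5,-6)
river: ρ → (-6,7,1)
river: ρ → (1,7,-6)
river: ρ → (-6,5,2)
river: ρ → (2,7,-3)
ρ-cycle length = 18 (tail of 1 descent step not counted)

18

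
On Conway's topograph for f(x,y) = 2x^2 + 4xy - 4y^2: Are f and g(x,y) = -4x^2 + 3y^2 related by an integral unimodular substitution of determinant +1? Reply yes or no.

D₁ = 48, D₂ = 48
river cycle of f (length 2): (-4, 4, 2), (2, 4, -4)
river cycle of g (length 2): (3, 6, -1), (-1, 6, 3)
cycles differ ⇒ inequivalent

no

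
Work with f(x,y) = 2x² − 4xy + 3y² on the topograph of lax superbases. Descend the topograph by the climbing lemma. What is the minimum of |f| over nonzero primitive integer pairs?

translate: b→0 (≡-4 mod 4), so (2,-4,3)→(2,0,1)
flip: (2,0,1)→(1,0,2)
reduced (well bottom): (1,0,2) with a≤c, −a<b≤a
well minimum = a = 1

1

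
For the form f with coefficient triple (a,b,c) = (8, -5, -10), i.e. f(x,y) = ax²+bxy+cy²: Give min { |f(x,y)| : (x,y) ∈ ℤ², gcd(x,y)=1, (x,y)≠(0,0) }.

descent: ρ → (-10,5,8)  [lands on river]
river: ρ → (8,11,-7)
river: ρ → (-7,17,2)
river: ρ → (2,15,-15)
river: ρ → (-15,15,2)
river: ρ → (2,17,-7)
river: ρ → (-7,11,8)
river: ρ → (8,5,-10)
river: ρ → (-10,15,3)
river: ρ → (3,15,-10)
closes: descent 1, river 10
min |a| on river = 2

2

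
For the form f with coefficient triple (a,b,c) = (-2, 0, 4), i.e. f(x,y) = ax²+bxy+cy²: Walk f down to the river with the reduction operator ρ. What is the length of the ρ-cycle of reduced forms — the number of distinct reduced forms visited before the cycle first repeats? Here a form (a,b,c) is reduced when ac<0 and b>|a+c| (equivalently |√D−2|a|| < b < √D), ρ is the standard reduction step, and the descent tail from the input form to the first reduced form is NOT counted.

D = 32, ⌊√D⌋ = 5
descent: ρ → (4,0,-2)
descent: ρ → (-2,4,2)  [lands on river]
river: ρ → (2,4,-2)
ρ-cycle length = 2 (tail of 2 descent steps not counted)

2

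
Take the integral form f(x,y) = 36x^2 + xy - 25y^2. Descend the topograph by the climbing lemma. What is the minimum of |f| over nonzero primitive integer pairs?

descent: ρ → (-25,49,12)  [lands on river]
river: ρ → (12,47,-29)
river: ρ → (-29,11,30)
river: ρ → (30,49,-10)
river: ρ → (-10,51,25)
river: ρ → (25,49,-12)
river: ρ → (-12,47,29)
river: ρ → (29,11,-30)
river: ρ → (-30,49,10)
river: ρ → (10,51,-25)
closes: descent 1, river 10
min |a| on river = 10

10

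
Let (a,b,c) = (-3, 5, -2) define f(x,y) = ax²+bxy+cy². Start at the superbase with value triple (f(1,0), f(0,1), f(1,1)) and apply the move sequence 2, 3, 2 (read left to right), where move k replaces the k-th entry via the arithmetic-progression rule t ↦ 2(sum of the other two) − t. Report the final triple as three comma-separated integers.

start (-3,-2,0) = (f(1,0),f(0,1),f(1,1))
replace slot 2: 2·((-3)+0) − (-2) = -4 → (-3,-4,0)
replace slot 3: 2·((-3)+(-4)) − 0 = -14 → (-3,-4,-14)
replace slot 2: 2·((-3)+(-14)) − (-4) = -30 → (-3,-30,-14)

-3,-30,-14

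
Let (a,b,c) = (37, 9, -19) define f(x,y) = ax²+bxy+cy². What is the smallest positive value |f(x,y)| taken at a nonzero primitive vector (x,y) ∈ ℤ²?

descent: ρ → (-19,29,27)  [lands on river]
river: ρ → (27,25,-21)
river: ρ → (-21,17,31)
river: ρ → (31,45,-7)
river: ρ → (-7,53,3)
river: ρ → (3,49,-41)
river: ρ → (-41,33,11)
river: ρ → (11,33,-41)
river: ρ → (-41,49,3)
river: ρ → (3,53,-7)
river: ρ → (-7,45,31)
river: ρ → (31,17,-21)
river: ρ → (-21,25,27)
river: ρ → (27,29,-19)
river: ρ → (-19,47,9)
river: ρ → (9,43,-29)
river: ρ → (-29,15,23)
river: ρ → (23,31,-21)
river: ρ → (-21,53,1)
river: ρ → (1,53,-21)
river: ρ → (-21,31,23)
river: ρ → (23,15,-29)
river: ρ → (-29,43,9)
river: ρ → (9,47,-19)
closes: descent 1, river 24
min |a| on river = 1

1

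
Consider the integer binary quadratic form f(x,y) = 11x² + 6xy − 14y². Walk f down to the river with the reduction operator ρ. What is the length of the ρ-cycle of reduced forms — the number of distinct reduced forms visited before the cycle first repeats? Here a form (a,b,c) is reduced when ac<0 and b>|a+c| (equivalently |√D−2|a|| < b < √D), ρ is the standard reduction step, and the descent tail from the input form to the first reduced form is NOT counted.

D = 652, ⌊√D⌋ = 25
river: ρ → (-14,22,3)
river: ρ → (3,20,-21)
river: ρ → (-21,22,2)
river: ρ → (2,22,-21)
river: ρ → (-21,20,3)
river: ρ → (3,22,-14)
river: ρ → (-14,6,11)
river: ρ → (11,16,-9)
river: ρ → (-9,20,7)
river: ρ → (7,22,-6)
river: ρ → (-6,14,19)
river: ρ → (19,24,-1)
river: ρ → (-1,24,19)
river: ρ → (19,14,-6)
river: ρ → (-6,22,7)
river: ρ → (7,20,-9)
river: ρ → (-9,16,11)
river: ρ → (11,6,-14)
ρ-cycle length = 18 (tail of 0 descent steps not counted)

18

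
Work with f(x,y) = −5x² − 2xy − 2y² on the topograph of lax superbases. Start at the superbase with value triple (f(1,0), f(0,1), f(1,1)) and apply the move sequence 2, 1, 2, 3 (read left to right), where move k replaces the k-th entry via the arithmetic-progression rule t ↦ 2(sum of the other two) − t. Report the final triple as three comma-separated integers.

start (-5,-2,-9) = (f(1,0),f(0,1),f(1,1))
replace slot 2: 2·((-5)+(-9)) − (-2) = -26 → (-5,-26,-9)
replace slot 1: 2·((-26)+(-9)) − (-5) = -65 → (-65,-26,-9)
replace slot 2: 2·((-65)+(-9)) − (-26) = -122 → (-65,-122,-9)
replace slot 3: 2·((-65)+(-122)) − (-9) = -365 → (-65,-122,-365)

-65,-122,-365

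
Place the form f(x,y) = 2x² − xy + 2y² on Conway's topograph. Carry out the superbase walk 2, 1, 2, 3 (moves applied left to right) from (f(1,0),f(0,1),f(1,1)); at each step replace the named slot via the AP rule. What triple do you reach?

start (2,2,3) = (f(1,0),f(0,1),f(1,1))
replace slot 2: 2·(2+3) − 2 = 8 → (2,8,3)
replace slot 1: 2·(8+3) − 2 = 20 → (20,8,3)
replace slot 2: 2·(20+3) − 8 = 38 → (20,38,3)
replace slot 3: 2·(20+38) − 3 = 113 → (20,38,113)

20,38,113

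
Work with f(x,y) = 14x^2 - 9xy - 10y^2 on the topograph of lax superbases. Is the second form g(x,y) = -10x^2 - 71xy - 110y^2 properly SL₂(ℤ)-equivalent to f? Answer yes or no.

D₁ = 641, D₂ = 641
river cycle of f (length 46): (-10, 9, 14), (14, 19, -5), (-5, 21, 10), (10, 19, -7), (-7, 23, 4), (4, 25, -1), (-1, 25, 4), (4, 23, -7), (-7, 19, 10), (10, 21, -5), … (36 more)
river cycle of g (length 46): (-10, 9, 14), (14, 19, -5), (-5, 21, 10), (10, 19, -7), (-7, 23, 4), (4, 25, -1), (-1, 25, 4), (4, 23, -7), (-7, 19, 10), (10, 21, -5), … (36 more)
cycles coincide ⇒ equivalent

yes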